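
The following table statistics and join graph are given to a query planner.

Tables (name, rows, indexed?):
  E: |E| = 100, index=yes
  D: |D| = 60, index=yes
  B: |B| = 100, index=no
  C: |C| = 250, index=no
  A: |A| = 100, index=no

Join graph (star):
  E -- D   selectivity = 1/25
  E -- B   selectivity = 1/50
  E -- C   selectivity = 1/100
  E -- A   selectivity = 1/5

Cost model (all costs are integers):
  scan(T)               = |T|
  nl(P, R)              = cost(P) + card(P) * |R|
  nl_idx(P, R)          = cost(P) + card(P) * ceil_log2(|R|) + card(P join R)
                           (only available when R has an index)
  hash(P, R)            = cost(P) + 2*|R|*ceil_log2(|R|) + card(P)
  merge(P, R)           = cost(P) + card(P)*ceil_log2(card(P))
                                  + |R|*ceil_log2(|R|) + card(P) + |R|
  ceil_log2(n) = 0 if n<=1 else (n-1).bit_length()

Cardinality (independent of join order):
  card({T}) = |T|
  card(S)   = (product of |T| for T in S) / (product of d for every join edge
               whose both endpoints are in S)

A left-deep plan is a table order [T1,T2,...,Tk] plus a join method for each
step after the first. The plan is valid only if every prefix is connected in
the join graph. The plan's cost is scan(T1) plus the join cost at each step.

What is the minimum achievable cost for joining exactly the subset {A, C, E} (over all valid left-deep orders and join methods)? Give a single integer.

3550

Selinger DP over subsets of {A,C,E}:
  {E}: scan cost=100, card=100
  {C}: scan cost=250, card=250
  {A}: scan cost=100, card=100
  {CE}: card=250; try (E,hash)→1900, (E,nl_idx)→2250, (C,merge)→3150, (E,merge)→3300, (C,hash)→4200, (C,nl)→25100 …(+1); best=1900 via (E,hash)
  {AE}: card=2000; try (E,hash)→1600, (A,hash)→1600, (E,merge)→1700, (A,merge)→1700, (E,nl_idx)→2800, (E,nl)→10100 …(+1); best=1600 via (E,hash)
  {ACE}: card=5000; try (A,hash)→3550, (A,merge)→4950, (C,hash)→7600, (A,nl)→26900, (C,merge)→27850, (C,nl)→501600; best=3550 via (A,hash)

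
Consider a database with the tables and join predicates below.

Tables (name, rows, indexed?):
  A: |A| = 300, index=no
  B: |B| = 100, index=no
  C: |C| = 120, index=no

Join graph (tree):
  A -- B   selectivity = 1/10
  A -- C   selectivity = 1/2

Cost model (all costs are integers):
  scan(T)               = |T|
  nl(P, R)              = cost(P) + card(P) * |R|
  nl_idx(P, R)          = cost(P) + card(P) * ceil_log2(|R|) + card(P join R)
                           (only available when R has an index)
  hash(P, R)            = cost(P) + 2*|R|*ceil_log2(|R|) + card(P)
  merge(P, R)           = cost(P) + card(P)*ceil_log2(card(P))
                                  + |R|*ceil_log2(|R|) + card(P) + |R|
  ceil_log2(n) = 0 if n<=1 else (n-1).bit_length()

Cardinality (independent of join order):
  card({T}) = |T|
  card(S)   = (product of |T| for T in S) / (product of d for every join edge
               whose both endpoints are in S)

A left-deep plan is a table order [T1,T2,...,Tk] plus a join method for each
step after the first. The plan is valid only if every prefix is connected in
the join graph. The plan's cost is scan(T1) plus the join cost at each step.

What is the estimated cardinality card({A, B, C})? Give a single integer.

180000

Tables in S: A(300), B(100), C(120)
Edges inside S: A-B(d=10), A-C(d=2)
numerator = 300 * 100 * 120 = 3600000
denominator = 10 * 2 = 20
card(S) = 3600000 / 20 = 180000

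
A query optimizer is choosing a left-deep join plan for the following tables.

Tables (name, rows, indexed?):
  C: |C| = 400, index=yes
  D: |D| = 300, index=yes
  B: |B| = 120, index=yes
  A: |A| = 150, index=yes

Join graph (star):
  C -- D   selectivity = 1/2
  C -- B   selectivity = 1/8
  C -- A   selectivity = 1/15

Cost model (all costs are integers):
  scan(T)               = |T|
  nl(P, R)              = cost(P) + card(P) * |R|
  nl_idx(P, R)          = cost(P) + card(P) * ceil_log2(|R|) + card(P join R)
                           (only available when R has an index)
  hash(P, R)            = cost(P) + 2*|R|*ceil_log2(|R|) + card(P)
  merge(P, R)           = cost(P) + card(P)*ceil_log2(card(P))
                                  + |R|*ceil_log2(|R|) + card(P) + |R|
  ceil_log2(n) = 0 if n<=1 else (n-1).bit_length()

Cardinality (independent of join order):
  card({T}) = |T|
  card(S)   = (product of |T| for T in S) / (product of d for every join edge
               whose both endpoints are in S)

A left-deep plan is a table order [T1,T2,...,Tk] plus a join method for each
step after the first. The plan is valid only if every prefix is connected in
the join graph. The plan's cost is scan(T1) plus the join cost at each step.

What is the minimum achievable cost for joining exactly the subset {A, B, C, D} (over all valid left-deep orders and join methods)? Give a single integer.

Selinger DP over subsets of {A,B,C,D}:
  {C}: scan cost=400, card=400
  {D}: scan cost=300, card=300
  {B}: scan cost=120, card=120
  {A}: scan cost=150, card=150
  {CD}: card=60000; try (D,hash)→6200, (C,merge)→7300, (D,merge)→7400, (C,hash)→7800, (C,nl_idx)→63000, (D,nl_idx)→64000 …(+2); best=6200 via (D,hash)
  {BC}: card=6000; try (B,hash)→2480, (C,merge)→5080, (B,merge)→5360, (C,nl_idx)→7200, (C,hash)→7440, (B,nl_idx)→9200 …(+2); best=2480 via (B,hash)
  {AC}: card=4000; try (A,hash)→3200, (C,merge)→5500, (C,nl_idx)→5500, (A,merge)→5750, (C,hash)→7500, (A,nl_idx)→7600 …(+2); best=3200 via (A,hash)
  {BCD}: card=900000; try (D,hash)→13880, (B,hash)→67880, (D,merge)→89480, (D,nl_idx)→956480, (B,merge)→1027160, (B,nl_idx)→1326200 …(+2); best=13880 via (D,hash)
  {ACD}: card=600000; try (D,hash)→12600, (D,merge)→58200, (A,hash)→68600, (D,nl_idx)→639200, (A,merge)→1027550, (A,nl_idx)→1086200 …(+2); best=12600 via (D,hash)
  {ABC}: card=60000; try (B,hash)→8880, (A,hash)→10880, (B,merge)→56160, (A,merge)→87830, (B,nl_idx)→91200, (A,nl_idx)→110480 …(+2); best=8880 via (B,hash)
  {ABCD}: card=9000000; try (D,hash)→74280, (B,hash)→614280, (A,hash)→916280, (D,merge)→1031880, (D,nl_idx)→9548880, (B,merge)→12613560 …(+6); best=74280 via (D,hash)

74280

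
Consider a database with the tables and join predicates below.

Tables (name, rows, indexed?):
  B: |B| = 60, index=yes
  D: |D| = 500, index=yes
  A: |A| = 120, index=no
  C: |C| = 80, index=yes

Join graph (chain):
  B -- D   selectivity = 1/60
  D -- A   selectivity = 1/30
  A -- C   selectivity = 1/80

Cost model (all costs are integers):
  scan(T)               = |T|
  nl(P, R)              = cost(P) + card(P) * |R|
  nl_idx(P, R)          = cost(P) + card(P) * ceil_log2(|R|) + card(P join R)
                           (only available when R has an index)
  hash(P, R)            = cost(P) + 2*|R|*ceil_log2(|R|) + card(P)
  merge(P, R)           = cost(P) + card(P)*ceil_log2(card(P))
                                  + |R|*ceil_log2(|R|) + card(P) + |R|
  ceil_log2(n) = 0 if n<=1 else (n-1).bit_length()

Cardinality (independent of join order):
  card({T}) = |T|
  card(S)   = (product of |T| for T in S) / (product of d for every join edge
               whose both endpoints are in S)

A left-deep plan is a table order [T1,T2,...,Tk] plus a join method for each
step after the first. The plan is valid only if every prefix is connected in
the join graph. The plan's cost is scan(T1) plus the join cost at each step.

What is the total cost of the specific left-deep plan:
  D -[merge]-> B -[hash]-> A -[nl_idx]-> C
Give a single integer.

step 1: scan D: cost=500, card=500
step 2: join B via merge
    card(P join B) = 500*60/(60) = 500
    cost = 500 + 500*9 + 60*6 + 500 + 60 = 5920
step 3: join A via hash
    card(P join A) = 500*120/(30) = 2000
    cost = 5920 + 2*120*7 + 500 = 8100
step 4: join C via nl_idx
    card(P join C) = 2000*80/(80) = 2000
    cost = 8100 + 2000*7 + 2000 = 24100

24100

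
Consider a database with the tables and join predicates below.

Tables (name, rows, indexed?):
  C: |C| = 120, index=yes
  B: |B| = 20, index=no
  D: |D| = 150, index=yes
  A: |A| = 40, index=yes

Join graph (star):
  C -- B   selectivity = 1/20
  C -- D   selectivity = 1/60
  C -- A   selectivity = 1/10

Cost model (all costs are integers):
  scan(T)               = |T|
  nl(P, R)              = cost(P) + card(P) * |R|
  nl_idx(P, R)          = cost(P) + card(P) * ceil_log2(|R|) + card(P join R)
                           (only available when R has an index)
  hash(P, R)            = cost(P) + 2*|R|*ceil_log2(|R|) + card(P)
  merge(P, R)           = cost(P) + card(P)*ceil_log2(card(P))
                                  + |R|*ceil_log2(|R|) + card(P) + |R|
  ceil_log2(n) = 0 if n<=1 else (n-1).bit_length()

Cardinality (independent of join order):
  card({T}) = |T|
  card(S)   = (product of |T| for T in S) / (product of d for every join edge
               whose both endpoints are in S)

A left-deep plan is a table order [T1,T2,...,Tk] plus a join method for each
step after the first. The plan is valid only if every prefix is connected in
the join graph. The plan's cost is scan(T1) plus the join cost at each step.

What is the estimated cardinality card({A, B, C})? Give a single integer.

Tables in S: A(40), B(20), C(120)
Edges inside S: C-B(d=20), C-A(d=10)
numerator = 40 * 20 * 120 = 96000
denominator = 20 * 10 = 200
card(S) = 96000 / 200 = 480

480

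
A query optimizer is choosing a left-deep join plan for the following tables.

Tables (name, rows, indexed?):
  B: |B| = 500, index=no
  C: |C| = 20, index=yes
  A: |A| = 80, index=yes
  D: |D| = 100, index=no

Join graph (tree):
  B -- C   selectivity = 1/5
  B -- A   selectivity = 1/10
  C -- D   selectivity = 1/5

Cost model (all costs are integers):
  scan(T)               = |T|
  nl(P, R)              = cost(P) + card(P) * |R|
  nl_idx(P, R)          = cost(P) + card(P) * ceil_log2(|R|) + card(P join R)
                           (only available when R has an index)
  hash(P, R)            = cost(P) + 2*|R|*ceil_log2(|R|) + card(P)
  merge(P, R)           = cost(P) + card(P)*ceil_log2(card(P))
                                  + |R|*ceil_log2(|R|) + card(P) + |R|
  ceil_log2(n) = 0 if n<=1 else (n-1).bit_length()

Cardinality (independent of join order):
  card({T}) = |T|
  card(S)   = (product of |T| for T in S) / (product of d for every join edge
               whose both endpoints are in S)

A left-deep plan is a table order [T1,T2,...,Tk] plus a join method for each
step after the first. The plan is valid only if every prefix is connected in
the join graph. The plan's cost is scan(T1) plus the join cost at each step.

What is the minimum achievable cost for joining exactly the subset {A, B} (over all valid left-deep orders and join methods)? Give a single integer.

Selinger DP over subsets of {A,B}:
  {B}: scan cost=500, card=500
  {A}: scan cost=80, card=80
  {AB}: card=4000; try (A,hash)→2120, (B,merge)→5720, (A,merge)→6140, (A,nl_idx)→8000, (B,hash)→9160, (B,nl)→40080 …(+1); best=2120 via (A,hash)

2120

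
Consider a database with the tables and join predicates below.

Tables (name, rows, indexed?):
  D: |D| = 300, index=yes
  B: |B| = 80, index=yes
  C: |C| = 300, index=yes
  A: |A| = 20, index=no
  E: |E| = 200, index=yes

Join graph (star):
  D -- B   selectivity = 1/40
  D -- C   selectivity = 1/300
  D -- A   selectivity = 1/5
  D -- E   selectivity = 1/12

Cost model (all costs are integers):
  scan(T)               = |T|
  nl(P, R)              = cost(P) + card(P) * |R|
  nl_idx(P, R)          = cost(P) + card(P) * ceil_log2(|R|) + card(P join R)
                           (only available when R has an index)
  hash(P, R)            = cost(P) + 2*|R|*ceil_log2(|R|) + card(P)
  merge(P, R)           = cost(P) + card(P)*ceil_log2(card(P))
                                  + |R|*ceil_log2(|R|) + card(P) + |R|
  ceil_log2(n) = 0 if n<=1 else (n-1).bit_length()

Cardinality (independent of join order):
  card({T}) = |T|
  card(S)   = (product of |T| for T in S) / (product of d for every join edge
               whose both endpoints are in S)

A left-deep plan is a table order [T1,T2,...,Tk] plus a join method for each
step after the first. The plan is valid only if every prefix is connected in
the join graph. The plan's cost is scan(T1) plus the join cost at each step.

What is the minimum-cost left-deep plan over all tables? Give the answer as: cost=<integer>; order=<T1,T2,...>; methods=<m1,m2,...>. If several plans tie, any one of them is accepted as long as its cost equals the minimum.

Selinger DP (subsets sized 1..n):
  {D}: scan cost=300, card=300
  {B}: scan cost=80, card=80
  {C}: scan cost=300, card=300
  {A}: scan cost=20, card=20
  {E}: scan cost=200, card=200
  {BD}: card=600; try (D,nl_idx)→1400, (B,hash)→1720, (B,nl_idx)→3000, (D,merge)→3720, (B,merge)→3940, (D,hash)→5560 …(+2); best=1400 via (D,nl_idx)
  {CD}: card=300; try (D,nl_idx)→3300, (C,nl_idx)→3300, (D,hash)→6000, (C,hash)→6000, (D,merge)→6300, (C,merge)→6300 …(+2); best=3300 via (D,nl_idx)
  {AD}: card=1200; try (A,hash)→800, (D,nl_idx)→1400, (D,merge)→3140, (A,merge)→3420, (D,hash)→5440, (D,nl)→6020 …(+1); best=800 via (A,hash)
  {DE}: card=5000; try (E,hash)→3800, (D,merge)→5000, (E,merge)→5100, (D,hash)→5800, (D,nl_idx)→7000, (E,nl_idx)→7700 …(+2); best=3800 via (E,hash)
  {BCD}: card=600; try (B,hash)→4720, (B,nl_idx)→6000, (B,merge)→6940, (C,hash)→7400, (C,nl_idx)→7400, (C,merge)→11000 …(+2); best=4720 via (B,hash)
  {ABD}: card=2400; try (A,hash)→2200, (B,hash)→3120, (A,merge)→8120, (B,nl_idx)→11600, (A,nl)→13400, (B,merge)→15840 …(+1); best=2200 via (A,hash)
  {BDE}: card=10000; try (E,hash)→5200, (E,merge)→9800, (B,hash)→9920, (E,nl_idx)→16200, (B,nl_idx)→48800, (B,merge)→74440 …(+2); best=5200 via (E,hash)
  {ACD}: card=1200; try (A,hash)→3800, (A,merge)→6420, (C,hash)→7400, (A,nl)→9300, (C,nl_idx)→12800, (C,merge)→18200 …(+1); best=3800 via (A,hash)
  {CDE}: card=5000; try (E,hash)→6800, (E,merge)→8100, (E,nl_idx)→10700, (C,hash)→14200, (C,nl_idx)→53800, (E,nl)→63300 …(+2); best=6800 via (E,hash)
  {ADE}: card=20000; try (E,hash)→5200, (A,hash)→9000, (E,merge)→17000, (E,nl_idx)→30400, (A,merge)→73920, (A,nl)→103800 …(+1); best=5200 via (E,hash)
  {ABCD}: card=2400; try (A,hash)→5520, (B,hash)→6120, (C,hash)→10000, (A,merge)→11440, (B,nl_idx)→14600, (A,nl)→16720 …(+5); best=5520 via (A,hash)
  {BCDE}: card=10000; try (E,hash)→8520, (B,hash)→12920, (E,merge)→13120, (E,nl_idx)→19520, (C,hash)→20600, (B,nl_idx)→51800 …(+6); best=8520 via (E,hash)
  {ABDE}: card=40000; try (E,hash)→7800, (A,hash)→15400, (B,hash)→26320, (E,merge)→35200, (E,nl_idx)→61400, (A,merge)→155320 …(+5); best=7800 via (E,hash)
  {ACDE}: card=20000; try (E,hash)→8200, (A,hash)→12000, (E,merge)→20000, (C,hash)→30600, (E,nl_idx)→33400, (A,merge)→76920 …(+5); best=8200 via (E,hash)
  {ABCDE}: card=40000; try (E,hash)→11120, (A,hash)→18720, (B,hash)→29320, (E,merge)→38520, (C,hash)→53200, (E,nl_idx)→64720 …(+9); best=11120 via (E,hash)

cost=11120; order=C,D,B,A,E; methods=nl_idx,hash,hash,hash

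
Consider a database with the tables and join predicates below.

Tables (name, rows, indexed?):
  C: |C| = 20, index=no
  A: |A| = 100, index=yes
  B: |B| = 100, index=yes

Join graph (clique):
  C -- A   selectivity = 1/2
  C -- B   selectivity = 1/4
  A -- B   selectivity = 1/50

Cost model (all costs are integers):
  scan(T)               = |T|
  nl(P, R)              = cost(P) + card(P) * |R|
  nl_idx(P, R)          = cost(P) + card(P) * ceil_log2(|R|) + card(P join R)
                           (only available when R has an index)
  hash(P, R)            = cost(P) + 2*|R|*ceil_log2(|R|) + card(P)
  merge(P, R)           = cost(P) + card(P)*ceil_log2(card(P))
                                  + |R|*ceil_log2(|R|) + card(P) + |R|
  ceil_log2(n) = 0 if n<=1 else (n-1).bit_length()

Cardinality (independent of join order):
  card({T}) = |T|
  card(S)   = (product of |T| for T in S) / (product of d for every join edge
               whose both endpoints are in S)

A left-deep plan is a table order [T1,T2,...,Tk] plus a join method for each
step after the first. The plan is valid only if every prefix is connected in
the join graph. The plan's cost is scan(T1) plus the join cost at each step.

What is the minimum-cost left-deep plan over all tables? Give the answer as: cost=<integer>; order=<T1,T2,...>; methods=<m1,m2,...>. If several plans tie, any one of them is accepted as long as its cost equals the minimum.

cost=1400; order=A,B,C; methods=nl_idx,hash

Selinger DP (subsets sized 1..n):
  {C}: scan cost=20, card=20
  {A}: scan cost=100, card=100
  {B}: scan cost=100, card=100
  {AC}: card=1000; try (C,hash)→400, (A,merge)→940, (C,merge)→1020, (A,nl_idx)→1160, (A,hash)→1440, (A,nl)→2020 …(+1); best=400 via (C,hash)
  {BC}: card=500; try (C,hash)→400, (B,nl_idx)→660, (B,merge)→940, (C,merge)→1020, (B,hash)→1440, (B,nl)→2020 …(+1); best=400 via (C,hash)
  {AB}: card=200; try (B,nl_idx)→1000, (A,nl_idx)→1000, (B,hash)→1600, (A,hash)→1600, (B,merge)→1700, (A,merge)→1700 …(+2); best=1000 via (B,nl_idx)
  {ABC}: card=500; try (C,hash)→1400, (A,hash)→2300, (B,hash)→2800, (C,merge)→2920, (A,nl_idx)→4400, (C,nl)→5000 …(+5); best=1400 via (C,hash)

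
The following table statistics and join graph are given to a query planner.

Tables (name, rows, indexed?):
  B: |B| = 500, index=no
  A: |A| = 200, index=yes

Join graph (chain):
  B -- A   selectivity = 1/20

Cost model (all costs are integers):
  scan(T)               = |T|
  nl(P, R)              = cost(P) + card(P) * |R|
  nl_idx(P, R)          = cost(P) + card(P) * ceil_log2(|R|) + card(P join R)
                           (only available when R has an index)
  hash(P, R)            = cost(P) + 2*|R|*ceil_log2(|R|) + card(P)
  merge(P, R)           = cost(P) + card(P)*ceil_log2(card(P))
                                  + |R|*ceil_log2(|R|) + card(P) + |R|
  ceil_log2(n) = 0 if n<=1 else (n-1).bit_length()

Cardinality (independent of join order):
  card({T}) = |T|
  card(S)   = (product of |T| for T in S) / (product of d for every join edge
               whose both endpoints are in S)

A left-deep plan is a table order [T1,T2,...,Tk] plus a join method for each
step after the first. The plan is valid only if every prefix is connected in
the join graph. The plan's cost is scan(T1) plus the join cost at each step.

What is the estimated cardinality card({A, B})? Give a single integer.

Tables in S: A(200), B(500)
Edges inside S: B-A(d=20)
numerator = 200 * 500 = 100000
denominator = 20 = 20
card(S) = 100000 / 20 = 5000

5000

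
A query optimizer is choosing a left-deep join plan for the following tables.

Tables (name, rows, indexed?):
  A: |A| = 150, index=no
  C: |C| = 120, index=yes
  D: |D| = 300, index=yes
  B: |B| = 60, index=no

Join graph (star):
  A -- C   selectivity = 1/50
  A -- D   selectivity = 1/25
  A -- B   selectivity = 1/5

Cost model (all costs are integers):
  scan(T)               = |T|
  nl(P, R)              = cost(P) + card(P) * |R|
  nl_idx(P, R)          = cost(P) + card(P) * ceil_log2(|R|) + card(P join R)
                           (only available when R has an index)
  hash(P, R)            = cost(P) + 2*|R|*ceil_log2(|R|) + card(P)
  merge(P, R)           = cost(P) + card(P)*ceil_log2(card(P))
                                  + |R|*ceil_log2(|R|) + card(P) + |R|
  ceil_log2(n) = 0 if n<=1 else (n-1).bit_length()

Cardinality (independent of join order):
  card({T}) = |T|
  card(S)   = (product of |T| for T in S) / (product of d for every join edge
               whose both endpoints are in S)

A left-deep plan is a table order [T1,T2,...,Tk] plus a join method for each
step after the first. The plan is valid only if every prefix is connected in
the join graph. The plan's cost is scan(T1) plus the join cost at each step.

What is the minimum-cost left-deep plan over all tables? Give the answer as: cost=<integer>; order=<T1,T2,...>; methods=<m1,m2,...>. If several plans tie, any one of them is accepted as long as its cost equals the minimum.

Selinger DP (subsets sized 1..n):
  {A}: scan cost=150, card=150
  {C}: scan cost=120, card=120
  {D}: scan cost=300, card=300
  {B}: scan cost=60, card=60
  {AC}: card=360; try (C,nl_idx)→1560, (C,hash)→1980, (A,merge)→2430, (C,merge)→2460, (A,hash)→2640, (A,nl)→18120 …(+1); best=1560 via (C,nl_idx)
  {AD}: card=1800; try (A,hash)→3000, (D,nl_idx)→3300, (D,merge)→4500, (A,merge)→4650, (D,hash)→5700, (D,nl)→45150 …(+1); best=3000 via (A,hash)
  {AB}: card=1800; try (B,hash)→1020, (A,merge)→1830, (B,merge)→1920, (A,hash)→2520, (A,nl)→9060, (B,nl)→9150; best=1020 via (B,hash)
  {ACD}: card=4320; try (C,hash)→6480, (D,hash)→7320, (D,merge)→8160, (D,nl_idx)→9120, (C,nl_idx)→19920, (C,merge)→25560 …(+2); best=6480 via (C,hash)
  {ABC}: card=4320; try (B,hash)→2640, (C,hash)→4500, (B,merge)→5580, (C,nl_idx)→17940, (B,nl)→23160, (C,merge)→23580 …(+1); best=2640 via (B,hash)
  {ABD}: card=21600; try (B,hash)→5520, (D,hash)→8220, (B,merge)→25020, (D,merge)→25620, (D,nl_idx)→38820, (B,nl)→111000 …(+1); best=5520 via (B,hash)
  {ABCD}: card=51840; try (B,hash)→11520, (D,hash)→12360, (C,hash)→28800, (D,merge)→66120, (B,merge)→67380, (D,nl_idx)→93360 …(+5); best=11520 via (B,hash)

cost=11520; order=D,A,C,B; methods=hash,hash,hash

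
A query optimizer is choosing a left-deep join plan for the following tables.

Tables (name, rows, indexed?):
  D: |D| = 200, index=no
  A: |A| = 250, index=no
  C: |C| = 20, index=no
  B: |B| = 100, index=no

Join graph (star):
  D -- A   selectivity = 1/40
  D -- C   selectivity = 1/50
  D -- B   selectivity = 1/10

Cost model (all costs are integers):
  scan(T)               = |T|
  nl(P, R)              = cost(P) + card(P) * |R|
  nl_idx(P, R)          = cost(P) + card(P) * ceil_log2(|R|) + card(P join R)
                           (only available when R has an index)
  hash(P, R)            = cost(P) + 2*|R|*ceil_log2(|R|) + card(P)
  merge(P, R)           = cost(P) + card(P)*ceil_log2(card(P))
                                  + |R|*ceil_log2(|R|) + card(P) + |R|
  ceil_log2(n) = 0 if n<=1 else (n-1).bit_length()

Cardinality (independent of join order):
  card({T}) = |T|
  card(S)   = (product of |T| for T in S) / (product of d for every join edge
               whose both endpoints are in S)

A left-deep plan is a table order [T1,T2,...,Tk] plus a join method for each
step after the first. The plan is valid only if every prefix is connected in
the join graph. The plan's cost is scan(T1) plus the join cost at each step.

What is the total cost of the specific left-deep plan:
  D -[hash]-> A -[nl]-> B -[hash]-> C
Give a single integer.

step 1: scan D: cost=200, card=200
step 2: join A via hash
    card(P join A) = 200*250/(40) = 1250
    cost = 200 + 2*250*8 + 200 = 4400
step 3: join B via nl
    card(P join B) = 1250*100/(10) = 12500
    cost = 4400 + 1250*100 = 129400
step 4: join C via hash
    card(P join C) = 12500*20/(50) = 5000
    cost = 129400 + 2*20*5 + 12500 = 142100

142100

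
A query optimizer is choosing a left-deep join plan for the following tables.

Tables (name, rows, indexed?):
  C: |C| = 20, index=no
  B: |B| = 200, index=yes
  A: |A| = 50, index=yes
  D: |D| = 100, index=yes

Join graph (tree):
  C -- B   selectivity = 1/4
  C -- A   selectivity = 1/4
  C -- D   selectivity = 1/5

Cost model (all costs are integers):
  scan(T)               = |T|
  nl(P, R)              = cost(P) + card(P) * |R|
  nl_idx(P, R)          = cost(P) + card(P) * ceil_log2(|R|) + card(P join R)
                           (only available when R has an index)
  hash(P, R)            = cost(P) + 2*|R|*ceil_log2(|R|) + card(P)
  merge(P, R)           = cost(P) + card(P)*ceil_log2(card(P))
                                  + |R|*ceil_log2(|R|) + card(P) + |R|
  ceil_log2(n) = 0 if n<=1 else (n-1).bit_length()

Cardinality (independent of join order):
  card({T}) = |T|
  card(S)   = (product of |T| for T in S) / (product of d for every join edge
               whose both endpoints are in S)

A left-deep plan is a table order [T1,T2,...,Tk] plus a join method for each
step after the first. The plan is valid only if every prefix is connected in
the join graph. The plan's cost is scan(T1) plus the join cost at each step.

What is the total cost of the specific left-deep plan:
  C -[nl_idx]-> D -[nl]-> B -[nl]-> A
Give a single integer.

1080560

step 1: scan C: cost=20, card=20
step 2: join D via nl_idx
    card(P join D) = 20*100/(5) = 400
    cost = 20 + 20*7 + 400 = 560
step 3: join B via nl
    card(P join B) = 400*200/(4) = 20000
    cost = 560 + 400*200 = 80560
step 4: join A via nl
    card(P join A) = 20000*50/(4) = 250000
    cost = 80560 + 20000*50 = 1080560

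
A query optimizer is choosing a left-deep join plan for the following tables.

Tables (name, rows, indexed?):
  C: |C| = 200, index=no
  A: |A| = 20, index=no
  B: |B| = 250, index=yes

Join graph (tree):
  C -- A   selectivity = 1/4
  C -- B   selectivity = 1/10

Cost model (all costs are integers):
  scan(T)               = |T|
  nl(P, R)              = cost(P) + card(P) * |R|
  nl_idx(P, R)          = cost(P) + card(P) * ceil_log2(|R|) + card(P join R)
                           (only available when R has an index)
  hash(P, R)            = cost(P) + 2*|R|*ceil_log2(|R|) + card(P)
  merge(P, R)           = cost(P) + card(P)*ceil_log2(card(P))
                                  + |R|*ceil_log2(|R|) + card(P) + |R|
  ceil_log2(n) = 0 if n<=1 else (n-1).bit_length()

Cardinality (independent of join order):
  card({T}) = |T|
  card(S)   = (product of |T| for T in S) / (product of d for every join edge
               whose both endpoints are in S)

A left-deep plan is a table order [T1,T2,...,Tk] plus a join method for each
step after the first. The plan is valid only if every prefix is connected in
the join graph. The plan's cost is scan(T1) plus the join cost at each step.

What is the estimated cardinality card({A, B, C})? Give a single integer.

Tables in S: A(20), B(250), C(200)
Edges inside S: C-A(d=4), C-B(d=10)
numerator = 20 * 250 * 200 = 1000000
denominator = 4 * 10 = 40
card(S) = 1000000 / 40 = 25000

25000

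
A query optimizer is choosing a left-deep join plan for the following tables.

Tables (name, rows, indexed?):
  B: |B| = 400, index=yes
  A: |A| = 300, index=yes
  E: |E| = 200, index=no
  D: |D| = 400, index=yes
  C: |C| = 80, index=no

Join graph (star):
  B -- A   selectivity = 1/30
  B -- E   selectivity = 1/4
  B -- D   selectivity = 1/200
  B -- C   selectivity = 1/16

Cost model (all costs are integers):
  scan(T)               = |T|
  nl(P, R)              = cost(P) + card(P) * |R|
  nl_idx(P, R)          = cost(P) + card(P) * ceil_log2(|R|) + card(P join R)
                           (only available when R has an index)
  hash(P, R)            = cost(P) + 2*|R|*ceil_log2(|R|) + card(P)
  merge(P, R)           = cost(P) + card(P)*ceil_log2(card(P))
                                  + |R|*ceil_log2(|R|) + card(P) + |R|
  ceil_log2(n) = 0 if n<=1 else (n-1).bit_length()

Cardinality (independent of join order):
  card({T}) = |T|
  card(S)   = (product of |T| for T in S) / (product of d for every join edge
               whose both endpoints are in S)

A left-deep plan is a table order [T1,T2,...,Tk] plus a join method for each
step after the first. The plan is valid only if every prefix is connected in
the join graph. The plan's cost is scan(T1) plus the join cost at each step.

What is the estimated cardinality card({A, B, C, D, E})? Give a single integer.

Tables in S: A(300), B(400), C(80), D(400), E(200)
Edges inside S: B-A(d=30), B-E(d=4), B-D(d=200), B-C(d=16)
numerator = 300 * 400 * 80 * 400 * 200 = 768000000000
denominator = 30 * 4 * 200 * 16 = 384000
card(S) = 768000000000 / 384000 = 2000000

2000000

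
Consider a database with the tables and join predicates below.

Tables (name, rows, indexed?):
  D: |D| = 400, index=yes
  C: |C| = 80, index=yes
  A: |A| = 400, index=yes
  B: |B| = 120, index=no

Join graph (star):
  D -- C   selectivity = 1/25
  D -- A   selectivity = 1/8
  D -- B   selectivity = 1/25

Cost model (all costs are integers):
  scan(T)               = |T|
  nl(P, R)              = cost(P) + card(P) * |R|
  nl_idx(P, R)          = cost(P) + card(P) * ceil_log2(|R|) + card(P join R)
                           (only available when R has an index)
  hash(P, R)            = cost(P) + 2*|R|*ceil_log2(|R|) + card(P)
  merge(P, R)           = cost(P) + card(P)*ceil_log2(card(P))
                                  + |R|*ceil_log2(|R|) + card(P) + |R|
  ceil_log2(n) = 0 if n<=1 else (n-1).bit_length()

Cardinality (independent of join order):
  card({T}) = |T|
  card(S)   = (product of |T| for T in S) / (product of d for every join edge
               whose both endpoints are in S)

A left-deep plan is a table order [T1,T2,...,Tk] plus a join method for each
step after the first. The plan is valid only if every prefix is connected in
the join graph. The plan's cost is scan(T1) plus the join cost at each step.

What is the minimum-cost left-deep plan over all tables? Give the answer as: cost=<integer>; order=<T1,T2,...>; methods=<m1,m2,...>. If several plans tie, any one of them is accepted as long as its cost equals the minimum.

cost=18224; order=D,C,B,A; methods=hash,hash,hash

Selinger DP (subsets sized 1..n):
  {D}: scan cost=400, card=400
  {C}: scan cost=80, card=80
  {A}: scan cost=400, card=400
  {B}: scan cost=120, card=120
  {CD}: card=1280; try (C,hash)→1920, (D,nl_idx)→2080, (C,nl_idx)→4480, (D,merge)→4720, (C,merge)→5040, (D,hash)→7360 …(+2); best=1920 via (C,hash)
  {AD}: card=20000; try (D,hash)→8000, (A,hash)→8000, (D,merge)→8400, (A,merge)→8400, (D,nl_idx)→24000, (A,nl_idx)→24000 …(+2); best=8000 via (D,hash)
  {BD}: card=1920; try (B,hash)→2480, (D,nl_idx)→3120, (D,merge)→5080, (B,merge)→5360, (D,hash)→7440, (D,nl)→48120 …(+1); best=2480 via (B,hash)
  {ACD}: card=64000; try (A,hash)→10400, (A,merge)→21280, (C,hash)→29120, (A,nl_idx)→77440, (C,nl_idx)→212000, (C,merge)→328640 …(+2); best=10400 via (A,hash)
  {BCD}: card=6144; try (B,hash)→4880, (C,hash)→5520, (B,merge)→18240, (C,nl_idx)→22064, (C,merge)→26160, (B,nl)→155520 …(+1); best=4880 via (B,hash)
  {ABD}: card=96000; try (A,hash)→11600, (A,merge)→29520, (B,hash)→29680, (A,nl_idx)→115760, (B,merge)→328960, (A,nl)→770480 …(+1); best=11600 via (A,hash)
  {ABCD}: card=307200; try (A,hash)→18224, (B,hash)→76080, (A,merge)→94896, (C,hash)→108720, (A,nl_idx)→367376, (C,nl_idx)→990800 …(+5); best=18224 via (A,hash)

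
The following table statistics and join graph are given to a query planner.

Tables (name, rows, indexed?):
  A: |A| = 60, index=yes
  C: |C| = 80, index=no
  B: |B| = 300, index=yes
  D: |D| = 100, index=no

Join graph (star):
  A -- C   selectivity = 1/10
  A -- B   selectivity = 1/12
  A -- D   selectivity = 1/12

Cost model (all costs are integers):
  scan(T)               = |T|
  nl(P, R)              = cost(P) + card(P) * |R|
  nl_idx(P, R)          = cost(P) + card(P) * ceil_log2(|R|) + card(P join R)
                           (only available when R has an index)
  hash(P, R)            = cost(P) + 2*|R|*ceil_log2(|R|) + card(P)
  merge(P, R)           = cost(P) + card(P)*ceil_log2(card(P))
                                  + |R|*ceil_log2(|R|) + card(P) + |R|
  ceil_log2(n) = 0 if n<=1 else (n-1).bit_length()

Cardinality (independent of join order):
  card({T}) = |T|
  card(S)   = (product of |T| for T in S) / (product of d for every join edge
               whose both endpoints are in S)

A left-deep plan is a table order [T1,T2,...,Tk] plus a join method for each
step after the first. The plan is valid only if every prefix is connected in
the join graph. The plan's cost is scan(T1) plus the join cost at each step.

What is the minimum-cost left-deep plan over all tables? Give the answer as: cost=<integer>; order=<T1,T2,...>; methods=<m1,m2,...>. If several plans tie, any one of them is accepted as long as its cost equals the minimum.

cost=11940; order=D,A,C,B; methods=hash,hash,hash

Selinger DP (subsets sized 1..n):
  {A}: scan cost=60, card=60
  {C}: scan cost=80, card=80
  {B}: scan cost=300, card=300
  {D}: scan cost=100, card=100
  {AC}: card=480; try (A,hash)→880, (A,nl_idx)→1040, (C,merge)→1120, (A,merge)→1140, (C,hash)→1240, (C,nl)→4860 …(+1); best=880 via (A,hash)
  {AB}: card=1500; try (A,hash)→1320, (B,nl_idx)→2100, (B,merge)→3480, (A,nl_idx)→3600, (A,merge)→3720, (B,hash)→5520 …(+2); best=1320 via (A,hash)
  {AD}: card=500; try (A,hash)→920, (A,nl_idx)→1200, (D,merge)→1280, (A,merge)→1320, (D,hash)→1520, (D,nl)→6060 …(+1); best=920 via (A,hash)
  {ABC}: card=12000; try (C,hash)→3940, (B,hash)→6760, (B,merge)→8680, (B,nl_idx)→17200, (C,merge)→19960, (C,nl)→121320 …(+1); best=3940 via (C,hash)
  {ACD}: card=4000; try (C,hash)→2540, (D,hash)→2760, (D,merge)→6480, (C,merge)→6560, (C,nl)→40920, (D,nl)→48880; best=2540 via (C,hash)
  {ABD}: card=12500; try (D,hash)→4220, (B,hash)→6820, (B,merge)→8920, (B,nl_idx)→17920, (D,merge)→20120, (B,nl)→150920 …(+1); best=4220 via (D,hash)
  {ABCD}: card=100000; try (B,hash)→11940, (D,hash)→17340, (C,hash)→17840, (B,merge)→57540, (B,nl_idx)→138540, (D,merge)→184740 …(+4); best=11940 via (B,hash)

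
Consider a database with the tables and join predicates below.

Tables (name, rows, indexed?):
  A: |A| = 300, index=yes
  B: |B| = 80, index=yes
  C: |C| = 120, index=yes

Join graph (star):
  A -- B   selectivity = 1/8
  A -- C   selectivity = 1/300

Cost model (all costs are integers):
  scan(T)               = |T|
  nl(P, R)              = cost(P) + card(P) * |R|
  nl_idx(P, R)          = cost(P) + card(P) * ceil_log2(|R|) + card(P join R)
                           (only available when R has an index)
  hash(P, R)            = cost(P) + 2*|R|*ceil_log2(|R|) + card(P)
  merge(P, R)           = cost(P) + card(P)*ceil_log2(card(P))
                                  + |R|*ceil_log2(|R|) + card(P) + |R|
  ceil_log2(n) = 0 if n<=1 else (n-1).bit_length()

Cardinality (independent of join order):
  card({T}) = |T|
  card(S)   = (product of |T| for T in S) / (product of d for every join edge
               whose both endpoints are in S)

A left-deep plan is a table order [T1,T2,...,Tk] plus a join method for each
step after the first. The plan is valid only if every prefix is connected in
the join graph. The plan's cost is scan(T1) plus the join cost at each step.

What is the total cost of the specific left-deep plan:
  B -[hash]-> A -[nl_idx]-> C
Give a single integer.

step 1: scan B: cost=80, card=80
step 2: join A via hash
    card(P join A) = 80*300/(8) = 3000
    cost = 80 + 2*300*9 + 80 = 5560
step 3: join C via nl_idx
    card(P join C) = 3000*120/(300) = 1200
    cost = 5560 + 3000*7 + 1200 = 27760

27760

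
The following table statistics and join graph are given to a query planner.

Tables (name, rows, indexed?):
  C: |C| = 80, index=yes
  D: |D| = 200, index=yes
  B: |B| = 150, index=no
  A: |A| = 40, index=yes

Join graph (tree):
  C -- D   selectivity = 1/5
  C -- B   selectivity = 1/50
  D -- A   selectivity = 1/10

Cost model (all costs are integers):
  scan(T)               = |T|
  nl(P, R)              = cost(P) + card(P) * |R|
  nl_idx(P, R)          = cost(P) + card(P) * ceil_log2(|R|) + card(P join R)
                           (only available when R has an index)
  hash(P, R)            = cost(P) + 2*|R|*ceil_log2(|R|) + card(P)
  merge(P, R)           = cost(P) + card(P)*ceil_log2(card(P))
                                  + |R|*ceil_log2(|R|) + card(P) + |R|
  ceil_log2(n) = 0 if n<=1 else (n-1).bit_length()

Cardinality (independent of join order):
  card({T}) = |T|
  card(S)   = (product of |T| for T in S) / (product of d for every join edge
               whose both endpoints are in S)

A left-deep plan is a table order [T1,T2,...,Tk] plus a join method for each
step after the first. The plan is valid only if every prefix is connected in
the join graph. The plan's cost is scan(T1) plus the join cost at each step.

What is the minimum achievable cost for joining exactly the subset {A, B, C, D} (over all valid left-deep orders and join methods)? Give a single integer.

Selinger DP over subsets of {A,B,C,D}:
  {C}: scan cost=80, card=80
  {D}: scan cost=200, card=200
  {B}: scan cost=150, card=150
  {A}: scan cost=40, card=40
  {CD}: card=3200; try (C,hash)→1520, (D,merge)→2520, (C,merge)→2640, (D,hash)→3360, (D,nl_idx)→3920, (C,nl_idx)→4800 …(+2); best=1520 via (C,hash)
  {BC}: card=240; try (C,hash)→1420, (C,nl_idx)→1440, (B,merge)→2070, (C,merge)→2140, (B,hash)→2560, (B,nl)→12080 …(+1); best=1420 via (C,hash)
  {AD}: card=800; try (A,hash)→880, (D,nl_idx)→1160, (D,merge)→2120, (A,nl_idx)→2200, (A,merge)→2280, (D,hash)→3280 …(+2); best=880 via (A,hash)
  {BCD}: card=9600; try (D,hash)→4860, (D,merge)→5380, (B,hash)→7120, (D,nl_idx)→12940, (B,merge)→44470, (D,nl)→49420 …(+1); best=4860 via (D,hash)
  {ACD}: card=12800; try (C,hash)→2800, (A,hash)→5200, (C,merge)→10320, (C,nl_idx)→19280, (A,nl_idx)→33520, (A,merge)→43400 …(+2); best=2800 via (C,hash)
  {ABCD}: card=38400; try (A,hash)→14940, (B,hash)→18000, (A,nl_idx)→100860, (A,merge)→149140, (B,merge)→196150, (A,nl)→388860 …(+1); best=14940 via (A,hash)

14940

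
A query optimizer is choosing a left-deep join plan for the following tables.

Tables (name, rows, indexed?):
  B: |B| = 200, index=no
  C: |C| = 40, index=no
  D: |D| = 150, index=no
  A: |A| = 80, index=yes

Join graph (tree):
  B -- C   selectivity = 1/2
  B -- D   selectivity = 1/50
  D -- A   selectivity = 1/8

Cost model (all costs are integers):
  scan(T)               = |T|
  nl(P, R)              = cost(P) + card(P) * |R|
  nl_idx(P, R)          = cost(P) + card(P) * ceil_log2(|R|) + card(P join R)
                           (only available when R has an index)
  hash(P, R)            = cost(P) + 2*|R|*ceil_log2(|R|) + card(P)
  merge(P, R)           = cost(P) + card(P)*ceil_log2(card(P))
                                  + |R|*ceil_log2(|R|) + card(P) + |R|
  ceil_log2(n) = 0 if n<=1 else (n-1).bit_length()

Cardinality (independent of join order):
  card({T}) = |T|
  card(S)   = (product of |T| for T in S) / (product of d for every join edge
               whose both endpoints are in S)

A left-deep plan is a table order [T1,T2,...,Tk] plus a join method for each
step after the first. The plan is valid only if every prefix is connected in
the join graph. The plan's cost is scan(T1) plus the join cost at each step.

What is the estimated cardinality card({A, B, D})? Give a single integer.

Tables in S: A(80), B(200), D(150)
Edges inside S: B-D(d=50), D-A(d=8)
numerator = 80 * 200 * 150 = 2400000
denominator = 50 * 8 = 400
card(S) = 2400000 / 400 = 6000

6000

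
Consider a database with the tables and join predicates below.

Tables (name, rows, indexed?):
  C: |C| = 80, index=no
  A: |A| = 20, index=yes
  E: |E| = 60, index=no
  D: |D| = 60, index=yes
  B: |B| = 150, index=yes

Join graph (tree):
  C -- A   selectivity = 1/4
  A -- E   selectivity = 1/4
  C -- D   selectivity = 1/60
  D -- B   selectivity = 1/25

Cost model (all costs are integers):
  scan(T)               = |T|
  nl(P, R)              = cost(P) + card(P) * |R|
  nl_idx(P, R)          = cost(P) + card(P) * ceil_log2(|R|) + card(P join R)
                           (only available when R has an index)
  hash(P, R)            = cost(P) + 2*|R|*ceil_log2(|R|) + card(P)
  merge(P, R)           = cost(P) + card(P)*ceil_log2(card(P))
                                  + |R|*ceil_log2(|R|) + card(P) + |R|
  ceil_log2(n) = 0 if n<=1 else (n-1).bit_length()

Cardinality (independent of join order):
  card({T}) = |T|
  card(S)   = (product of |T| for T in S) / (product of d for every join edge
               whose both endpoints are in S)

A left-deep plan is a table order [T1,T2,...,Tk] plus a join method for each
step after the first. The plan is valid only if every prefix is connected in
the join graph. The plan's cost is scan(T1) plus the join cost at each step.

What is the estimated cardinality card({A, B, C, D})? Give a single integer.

Tables in S: A(20), B(150), C(80), D(60)
Edges inside S: C-A(d=4), C-D(d=60), D-B(d=25)
numerator = 20 * 150 * 80 * 60 = 14400000
denominator = 4 * 60 * 25 = 6000
card(S) = 14400000 / 6000 = 2400

2400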